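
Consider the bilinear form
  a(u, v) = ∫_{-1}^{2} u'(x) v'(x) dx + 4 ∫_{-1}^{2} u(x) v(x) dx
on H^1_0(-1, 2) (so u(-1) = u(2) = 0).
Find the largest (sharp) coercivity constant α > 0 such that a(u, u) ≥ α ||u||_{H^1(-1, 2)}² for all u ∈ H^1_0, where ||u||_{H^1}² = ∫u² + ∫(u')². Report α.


α = 1

Coercivity of a(·,·) on H^1_0(-1, 2) means a(u, u) ≥ α ||u||_{H^1}² for every u ∈ H^1_0.
The interval has length L = 3, and Poincaré/coercivity depend only on L. Here a(u, u) = ∫(u')² + (4)·∫u².
Here c = 4 ≥ 1, so a(u,u) = ∫(u')² + c∫u² ≥ ∫(u')² + ∫u² = ||u||_{H^1}², i.e. α = 1 works. No larger α is possible: a(u,u) ≥ α||u||_{H^1}² means (1−α)∫(u')² ≥ (α−c)∫u², and for the modes u_n = sin(nπ(x−x₀)/L) (x₀ the left endpoint) one has ∫u_n²/∫(u_n')² = (L/(nπ))² → 0, so a(u_n,u_n)/||u_n||_{H^1}² → 1. Hence the optimal constant is α = 1.
Therefore α = 1.


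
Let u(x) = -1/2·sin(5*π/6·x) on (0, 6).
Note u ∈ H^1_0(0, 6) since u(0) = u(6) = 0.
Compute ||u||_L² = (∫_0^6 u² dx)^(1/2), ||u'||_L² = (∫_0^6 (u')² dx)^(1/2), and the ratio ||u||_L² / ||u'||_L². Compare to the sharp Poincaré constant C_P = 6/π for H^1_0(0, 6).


||u||_L² / ||u'||_L² = 6/(5*π) < C_P = 6/π.

u(x) = -1/2·sin(5*π/6·x), so u'(x) = -5*π*cos(5*π*x/6)/12.
Writing u(x) = A·sin(kπx/L) with A = -1/2 and k = 5, use ∫_0^L sin²(kπx/L) dx = L/2 and ∫_0^L cos²(kπx/L) dx = L/2.
u² = 1/4·sin²(5*π/6·x) and (u')² = 25*π^2/144·cos²(5*π/6·x), and each of sin², cos² integrates to L/2 = 3 over (0, 6).
∫_0^6 u² dx = 3/4, so ||u||_L² = sqrt(3)/2.
∫_0^6 (u')² dx = 25*π^2/48, so ||u'||_L² = 5*sqrt(3)*π/12.
Ratio ||u||_L² / ||u'||_L² = 6/(5*π).
Sharp Poincaré constant on H^1_0(0, 6) is C_P = L/π = 6/π, achieved by sin(π/6·x).
This is the k = 5 harmonic; the ratio L/(kπ) is strictly less than C_P = L/π, consistent with the sharp inequality ||u||_L² ≤ C_P ||u'||_L².


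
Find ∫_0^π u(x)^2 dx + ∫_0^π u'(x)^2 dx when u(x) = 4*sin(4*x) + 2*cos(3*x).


||u||_{H^1(0,π)}^2 = 1280/7 + 156*π

u'(x) = -6*sin(3*x) + 16*cos(4*x).
Expand u² and (u')² and integrate term by term on (0, π), using: for integers n ≥ 1, ∫_0^π sin²(nx) dx = ∫_0^π cos²(nx) dx = π/2; for n ≠ n', ∫_0^π sin(nx)sin(n'x) dx = ∫_0^π cos(nx)cos(n'x) dx = 0; and by product-to-sum, ∫_0^π sin(nx)cos(n'x) dx = ½∫_0^π [sin((n+n')x) + sin((n−n')x)] dx, which is 0 when n+n' is even and 2n/(n²−n'²) when n+n' is odd (it need not vanish on (0, π)).
  u² squared terms: (2)²·∫cos(3x)² dx = 4·π/2 = 2*π;  (4)²·∫sin(4x)² dx = 16·π/2 = 8*π.
  u² cross terms: 2·(2)·(4)·∫cos(3x)·sin(4x) dx = 16·(8/7) = 128/7.
  So ∫_0^π u² dx = 2*π + 8*π + 128/7 = 128/7 + 10*π.
  (u')² squared terms: (-6)²·∫sin(3x)² dx = 36·π/2 = 18*π;  (16)²·∫cos(4x)² dx = 256·π/2 = 128*π.
  (u')² cross terms: 2·(-6)·(16)·∫sin(3x)·cos(4x) dx = -192·(-6/7) = 1152/7.
  So ∫_0^π (u')² dx = 18*π + 128*π + 1152/7 = 1152/7 + 146*π.
||u||_{H^1}^2 = (128/7 + 10*π) + (1152/7 + 146*π) = 1280/7 + 156*π.


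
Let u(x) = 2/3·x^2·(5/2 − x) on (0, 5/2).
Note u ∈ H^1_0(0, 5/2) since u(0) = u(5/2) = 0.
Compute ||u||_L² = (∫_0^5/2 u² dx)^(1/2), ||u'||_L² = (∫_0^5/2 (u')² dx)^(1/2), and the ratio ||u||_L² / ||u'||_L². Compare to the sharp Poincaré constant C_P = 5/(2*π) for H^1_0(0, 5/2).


||u||_L² / ||u'||_L² = 5*sqrt(14)/28 < C_P = 5/(2*π).

u(x) = 2/3·x^2·(5/2 − x), so u'(x) = 2*x*(5 - 3*x)/3.
u(x) = 2/3·x^2·(5/2 − x) vanishes at x = 0 and x = 5/2, so u ∈ H^1_0(0, 5/2). Differentiate via the product rule and integrate the resulting polynomials term by term.
  ∫_0^5/2 u² dx = ∫_0^5/2 (4*x^6/9 - 20*x^5/9 + 25*x^4/9) dx. Term by term:
    ∫_0^5/2 4*x^6/9 dx = 78125/2016;  ∫_0^5/2 -20*x^5/9 dx = -78125/864;  ∫_0^5/2 25*x^4/9 dx = 15625/288.
  Sum: 78125/2016 − 78125/864 + 15625/288 = 15625/6048.
  ∫_0^5/2 (u')² dx = ∫_0^5/2 (4*x^4 - 40*x^3/3 + 100*x^2/9) dx. Term by term:
    ∫_0^5/2 4*x^4 dx = 625/8;  ∫_0^5/2 -40*x^3/3 dx = -3125/24;  ∫_0^5/2 100*x^2/9 dx = 3125/54.
  Sum: 625/8 − 3125/24 + 3125/54 = 625/108.
∫_0^5/2 u² dx = 15625/6048, so ||u||_L² = 125*sqrt(42)/504.
∫_0^5/2 (u')² dx = 625/108, so ||u'||_L² = 25*sqrt(3)/18.
Ratio ||u||_L² / ||u'||_L² = 5*sqrt(14)/28.
Sharp Poincaré constant on H^1_0(0, 5/2) is C_P = L/π = 5/(2*π), achieved by sin(2*π/5·x).
A polynomial bump cannot attain the sharp Poincaré constant (only the first sine eigenfunction does), so the ratio is strictly less than C_P, consistent with ||u||_L² ≤ C_P ||u'||_L².


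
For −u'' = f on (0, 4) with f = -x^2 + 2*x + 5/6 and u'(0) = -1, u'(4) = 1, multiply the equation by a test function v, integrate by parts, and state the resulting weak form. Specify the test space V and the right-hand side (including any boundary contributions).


V = H^1(0, 4) (v unrestricted at boundary; u is determined up to an additive constant); weak form: ∫_0^4 u'v' dx = ∫_0^4 (-x^2 + 2*x + 5/6) v dx + v(4) + v(0) for all v ∈ V.

Multiply both sides by a test function v and integrate from 0 to 4:
  ∫_0^4 −u''(x) v(x) dx = ∫_0^4 f(x) v(x) dx.
Integrate the LHS by parts once:
  ∫_0^4 −u'' v dx = −[u'(x) v(x)]_0^4 + ∫_0^4 u'(x) v'(x) dx.
Thus ∫_0^4 u'(x) v'(x) dx = ∫_0^4 f(x) v(x) dx + [u'(x) v(x)]_0^4.
Choose V so that boundary terms are either known or forced to vanish.
u has inhomogeneous Neumann u'(0) = -1, u'(4) = 1. [u' v]_0^4 = (1)·v(4) − (-1)·v(0) = v(4) + v(0). Take V = H^1(0, 4); boundary term becomes part of RHS.
Weak formulation: find u (satisfying any essential BC) such that ∫_0^4 u'(x) v'(x) dx = ∫_0^4 f v dx + v(4) + v(0) for all v ∈ V (Neumann data are natural BCs: they enter the RHS as boundary terms).
Substituting f(x) = -x^2 + 2*x + 5/6, the right-hand side is ∫_0^4 (-x^2 + 2*x + 5/6) v dx + v(4) + v(0).
Compatibility check (pure Neumann): taking v ≡ 1 ∈ V gives 0 = ∫_0^4 f dx + (1) − (-1), i.e. ∫_0^4 f dx must equal u'(0) − u'(4) = -2. Indeed ∫_0^4 (-x^2 + 2*x + 5/6) dx = -2, so the data are compatible. The solution is then unique only up to an additive constant (fix it e.g. by requiring ∫_0^4 u dx = 0).


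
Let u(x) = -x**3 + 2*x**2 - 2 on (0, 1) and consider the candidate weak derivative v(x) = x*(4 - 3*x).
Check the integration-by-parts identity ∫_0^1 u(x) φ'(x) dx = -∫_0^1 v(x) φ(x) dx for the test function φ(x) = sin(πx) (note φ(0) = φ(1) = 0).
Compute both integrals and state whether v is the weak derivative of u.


LHS = (-12 - π^2)/π^3, RHS = (-12 - π^2)/π^3. Yes, v = u' weakly.

u(x) = -x**3 + 2*x**2 - 2, classical derivative u'(x) = -3*x**2 + 4*x.
φ(x) = sin(πx), so φ'(x) = π*cos(π*x).
Note φ(0) = φ(1) = 0, so the boundary term u·φ vanishes.
LHS = ∫_0^1 u(x) φ'(x) dx = ∫_0^1 (-π*x^3*cos(π*x) + 2*π*x^2*cos(π*x) - 2*π*cos(π*x)) dx. Term by term:
  ∫_0^1 -2*π*cos(π*x) dx = 0;  ∫_0^1 -π*x^3*cos(π*x) dx = -12/π^3 + 3/π;  ∫_0^1 2*π*x^2*cos(π*x) dx = -4/π.
Sum: 0 + -12/π^3 + 3/π − 4/π = (-12 - π^2)/π^3.
So LHS = (-12 - π^2)/π^3.
∫_0^1 v(x) φ(x) dx = ∫_0^1 (-3*x^2*sin(π*x) + 4*x*sin(π*x)) dx. Term by term:
  ∫_0^1 -3*x^2*sin(π*x) dx = -3/π + 12/π^3;  ∫_0^1 4*x*sin(π*x) dx = 4/π.
Sum: -3/π + 12/π^3 + 4/π = (π^2 + 12)/π^3.
So RHS = -∫_0^1 v(x) φ(x) dx = (-12 - π^2)/π^3.
LHS = RHS, so the identity holds for this test φ.
Moreover u is smooth here and v(x) = u'(x) = -3*x**2 + 4*x pointwise, so the identity holds for every test function. Hence v is the weak derivative of u.


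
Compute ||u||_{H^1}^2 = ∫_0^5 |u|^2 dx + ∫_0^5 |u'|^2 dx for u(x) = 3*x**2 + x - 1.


||u||_{H^1}^2 = 47935/6

The H^1 norm (squared) on an interval (0, L) is
  ||u||_{H^1}^2 = ∫_0^L u(x)^2 dx + ∫_0^L u'(x)^2 dx.
Compute u'(x) = 6*x + 1.
Then u(x)^2 = 9*x**4 + 6*x**3 - 5*x**2 - 2*x + 1 and u'(x)^2 = 36*x**2 + 12*x + 1.
Integrate each monomial from 0 to 5 using ∫_0^5 c·x^n dx = c·5^(n+1)/(n+1):
  ∫_0^5 u(x)^2 dx = ∫_0^5 (9*x^4 + 6*x^3 - 5*x^2 - 2*x + 1) dx. Term by term:
    ∫_0^5 9*x^4 dx = 5625;  ∫_0^5 6*x^3 dx = 1875/2;  ∫_0^5 -5*x^2 dx = -625/3;
    ∫_0^5 -2*x dx = -25;  ∫_0^5 1 dx = 5.
  Sum: 5625 + 1875/2 − 625/3 − 25 + 5 = 38005/6.
  ∫_0^5 u'(x)^2 dx = ∫_0^5 (36*x^2 + 12*x + 1) dx. Term by term:
    ∫_0^5 36*x^2 dx = 1500;  ∫_0^5 12*x dx = 150;  ∫_0^5 1 dx = 5.
  Sum: 1500 + 150 + 5 = 1655.
Adding: ||u||_{H^1}^2 = 38005/6 + 1655 = 47935/6.


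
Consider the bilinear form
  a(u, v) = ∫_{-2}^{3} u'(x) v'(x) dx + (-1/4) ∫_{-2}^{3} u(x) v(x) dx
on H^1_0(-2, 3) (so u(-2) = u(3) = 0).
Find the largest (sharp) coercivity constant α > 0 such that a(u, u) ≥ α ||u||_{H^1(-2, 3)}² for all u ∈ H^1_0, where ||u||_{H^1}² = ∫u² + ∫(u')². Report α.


α = (-25/4 + π^2)/(π^2 + 25)

Coercivity of a(·,·) on H^1_0(-2, 3) means a(u, u) ≥ α ||u||_{H^1}² for every u ∈ H^1_0.
The interval has length L = 5, and Poincaré/coercivity depend only on L. Here a(u, u) = ∫(u')² + (-1/4)·∫u².
Here c = -1/4 < 0 with |c| < (π/L)² = π^2/25, so coercivity still holds. The condition a(u,u) ≥ α||u||_{H^1}² reads (1−α)∫(u')² ≥ (α−c)∫u². Any admissible α is ≤ 1 (rapidly oscillating u have ∫u²/∫(u')² → 0), and α = 1 would force 0 ≥ (1−c)∫u², impossible since c < 1; so 1−α > 0. By the sharp Poincaré inequality on H^1_0 of an interval of length L, ∫(u')² ≥ (π/L)²∫u² with equality for the first sine mode sin(π(x−x₀)/L) (x₀ the left endpoint), so the inequality holds for all u iff (1−α)(π/L)² ≥ α − c, i.e. α ≤ ((π/L)² + c)/((π/L)² + 1) = (1 + c(L/π)²)/(1 + (L/π)²). (Direct route, valid since c ≤ 0: Poincaré gives c∫u² ≥ c(L/π)²∫(u')², so a(u,u) ≥ (1 + c(L/π)²)∫(u')², while ||u||_{H^1}² ≤ (1 + (L/π)²)∫(u')²; dividing yields the same α.) With (π/L)² = π^2/25 and c = -1/4, the largest admissible constant is α = ((π/L)² + c)/((π/L)² + 1).
Simplifying, α = (-25/4 + π^2)/(π^2 + 25).


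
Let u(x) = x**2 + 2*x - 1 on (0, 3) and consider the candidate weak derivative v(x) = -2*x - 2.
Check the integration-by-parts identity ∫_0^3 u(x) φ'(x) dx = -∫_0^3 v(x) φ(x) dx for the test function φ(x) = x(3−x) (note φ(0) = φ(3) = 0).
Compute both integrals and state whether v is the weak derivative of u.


LHS = -45/2, RHS = 45/2. No, v is not the weak derivative of u.

u(x) = x**2 + 2*x - 1, classical derivative u'(x) = 2*x + 2.
φ(x) = x(3−x), so φ'(x) = 3 - 2*x.
Note φ(0) = φ(3) = 0, so the boundary term u·φ vanishes.
LHS = ∫_0^3 u(x) φ'(x) dx = ∫_0^3 (-2*x^3 - x^2 + 8*x - 3) dx. Term by term:
  ∫_0^3 -2*x^3 dx = -81/2;  ∫_0^3 -x^2 dx = -9;  ∫_0^3 8*x dx = 36;
  ∫_0^3 -3 dx = -9.
Sum: -81/2 − 9 + 36 − 9 = -45/2.
So LHS = -45/2.
∫_0^3 v(x) φ(x) dx = ∫_0^3 (2*x^3 - 4*x^2 - 6*x) dx. Term by term:
  ∫_0^3 2*x^3 dx = 81/2;  ∫_0^3 -4*x^2 dx = -36;  ∫_0^3 -6*x dx = -27.
Sum: 81/2 − 36 − 27 = -45/2.
So RHS = -∫_0^3 v(x) φ(x) dx = 45/2.
LHS − RHS = -45 ≠ 0, so the identity fails.
(For a valid weak derivative the identity must hold for EVERY test function, in particular this one. The failure shows v is NOT the weak derivative of u.)
Correct weak derivative would be u'(x) = 2*x + 2.


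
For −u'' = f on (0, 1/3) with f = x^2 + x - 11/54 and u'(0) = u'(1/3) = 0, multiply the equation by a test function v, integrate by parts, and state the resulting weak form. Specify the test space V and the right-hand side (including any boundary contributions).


V = H^1(0, 1/3) (no boundary constraint on v; u is determined up to an additive constant); weak form: ∫_0^1/3 u'v' dx = ∫_0^1/3 (x^2 + x - 11/54) v dx for all v ∈ V.

Multiply both sides by a test function v and integrate from 0 to 1/3:
  ∫_0^1/3 −u''(x) v(x) dx = ∫_0^1/3 f(x) v(x) dx.
Integrate the LHS by parts once:
  ∫_0^1/3 −u'' v dx = −[u'(x) v(x)]_0^1/3 + ∫_0^1/3 u'(x) v'(x) dx.
Thus ∫_0^1/3 u'(x) v'(x) dx = ∫_0^1/3 f(x) v(x) dx + [u'(x) v(x)]_0^1/3.
Choose V so that boundary terms are either known or forced to vanish.
u has homogeneous Neumann: u'(0) = u'(1/3) = 0. So [u' v]_0^1/3 = 0·v(1/3) − 0·v(0) = 0 for any v; take V = H^1(0, 1/3).
Weak formulation: find u (satisfying any essential BC) such that ∫_0^1/3 u'(x) v'(x) dx = ∫_0^1/3 f v dx for all v ∈ V (homogeneous Neumann, so boundary terms vanish).
Substituting f(x) = x^2 + x - 11/54, the right-hand side is ∫_0^1/3 (x^2 + x - 11/54) v dx.
Compatibility check (pure Neumann): taking v ≡ 1 ∈ V gives 0 = ∫_0^1/3 f dx + (0) − (0), i.e. ∫_0^1/3 f dx must equal u'(0) − u'(1/3) = 0. Indeed ∫_0^1/3 (x^2 + x - 11/54) dx = 0, so the data are compatible. The solution is then unique only up to an additive constant (fix it e.g. by requiring ∫_0^1/3 u dx = 0).


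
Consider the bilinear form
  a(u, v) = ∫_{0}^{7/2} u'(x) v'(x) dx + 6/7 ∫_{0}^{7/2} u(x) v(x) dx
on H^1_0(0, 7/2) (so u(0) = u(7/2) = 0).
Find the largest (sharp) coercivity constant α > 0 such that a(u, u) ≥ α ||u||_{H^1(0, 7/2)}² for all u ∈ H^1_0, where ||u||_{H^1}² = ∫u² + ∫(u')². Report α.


α = 2*(2*π^2 + 21)/(4*π^2 + 49)

Coercivity of a(·,·) on H^1_0(0, 7/2) means a(u, u) ≥ α ||u||_{H^1}² for every u ∈ H^1_0.
The interval has length L = 7/2, and Poincaré/coercivity depend only on L. Here a(u, u) = ∫(u')² + (6/7)·∫u².
Here 0 < c = 6/7 < 1. The condition a(u,u) ≥ α||u||_{H^1}² reads (1−α)∫(u')² ≥ (α−c)∫u². Any admissible α is ≤ 1 (rapidly oscillating u have ∫u²/∫(u')² → 0), and α = 1 would force 0 ≥ (1−c)∫u², impossible since c < 1; so 1−α > 0. By the sharp Poincaré inequality on H^1_0 of an interval of length L, ∫(u')² ≥ (π/L)²∫u² with equality for the first sine mode sin(π(x−x₀)/L) (x₀ the left endpoint), so the inequality holds for all u iff (1−α)(π/L)² ≥ α − c, i.e. α ≤ ((π/L)² + c)/((π/L)² + 1) = (1 + c(L/π)²)/(1 + (L/π)²). With (π/L)² = 4*π^2/49 and c = 6/7, the largest admissible constant is α = ((π/L)² + c)/((π/L)² + 1).
Simplifying, α = 2*(2*π^2 + 21)/(4*π^2 + 49).


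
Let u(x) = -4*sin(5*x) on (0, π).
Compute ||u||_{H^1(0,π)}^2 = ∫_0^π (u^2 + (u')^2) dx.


||u||_{H^1(0,π)}^2 = 208*π

u'(x) = -20*cos(5*x).
Expand u² and (u')² and integrate term by term on (0, π), using: for integers n ≥ 1, ∫_0^π sin²(nx) dx = ∫_0^π cos²(nx) dx = π/2; for n ≠ n', ∫_0^π sin(nx)sin(n'x) dx = ∫_0^π cos(nx)cos(n'x) dx = 0; and by product-to-sum, ∫_0^π sin(nx)cos(n'x) dx = ½∫_0^π [sin((n+n')x) + sin((n−n')x)] dx, which is 0 when n+n' is even and 2n/(n²−n'²) when n+n' is odd (it need not vanish on (0, π)).
  u² squared terms: (-4)²·∫sin(5x)² dx = 16·π/2 = 8*π.
  So ∫_0^π u² dx = 8*π.
  (u')² squared terms: (-20)²·∫cos(5x)² dx = 400·π/2 = 200*π.
  So ∫_0^π (u')² dx = 200*π.
||u||_{H^1}^2 = (8*π) + (200*π) = 208*π.


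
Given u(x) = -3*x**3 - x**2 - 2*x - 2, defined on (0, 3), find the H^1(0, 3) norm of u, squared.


||u||_{H^1}^2 = 339159/35

The H^1 norm (squared) on an interval (0, L) is
  ||u||_{H^1}^2 = ∫_0^L u(x)^2 dx + ∫_0^L u'(x)^2 dx.
Compute u'(x) = -9*x**2 - 2*x - 2.
Then u(x)^2 = 9*x**6 + 6*x**5 + 13*x**4 + 16*x**3 + 8*x**2 + 8*x + 4 and u'(x)^2 = 81*x**4 + 36*x**3 + 40*x**2 + 8*x + 4.
Integrate each monomial from 0 to 3 using ∫_0^3 c·x^n dx = c·3^(n+1)/(n+1):
  ∫_0^3 u(x)^2 dx = ∫_0^3 (9*x^6 + 6*x^5 + 13*x^4 + 16*x^3 + 8*x^2 + 8*x + 4) dx. Term by term:
    ∫_0^3 9*x^6 dx = 19683/7;  ∫_0^3 6*x^5 dx = 729;  ∫_0^3 13*x^4 dx = 3159/5;
    ∫_0^3 16*x^3 dx = 324;  ∫_0^3 8*x^2 dx = 72;  ∫_0^3 8*x dx = 36;
    ∫_0^3 4 dx = 12.
  Sum: 19683/7 + 729 + 3159/5 + 324 + 72 + 36 + 12 = 161583/35.
  ∫_0^3 u'(x)^2 dx = ∫_0^3 (81*x^4 + 36*x^3 + 40*x^2 + 8*x + 4) dx. Term by term:
    ∫_0^3 81*x^4 dx = 19683/5;  ∫_0^3 36*x^3 dx = 729;  ∫_0^3 40*x^2 dx = 360;
    ∫_0^3 8*x dx = 36;  ∫_0^3 4 dx = 12.
  Sum: 19683/5 + 729 + 360 + 36 + 12 = 25368/5.
Adding: ||u||_{H^1}^2 = 161583/35 + 25368/5 = 339159/35.


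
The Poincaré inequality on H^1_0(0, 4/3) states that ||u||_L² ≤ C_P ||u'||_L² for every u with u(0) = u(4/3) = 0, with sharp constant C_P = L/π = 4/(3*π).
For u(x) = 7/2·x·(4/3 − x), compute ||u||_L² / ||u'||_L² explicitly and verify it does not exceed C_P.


||u||_L² / ||u'||_L² = 2*sqrt(10)/15 < C_P = 4/(3*π).

u(x) = 7/2·x·(4/3 − x), so u'(x) = 14/3 - 7*x.
u(x) = 7/2·x·(4/3 − x) vanishes at x = 0 and x = 4/3, so u ∈ H^1_0(0, 4/3). Differentiate via the product rule and integrate the resulting polynomials term by term.
  ∫_0^4/3 u² dx = ∫_0^4/3 (49*x^4/4 - 98*x^3/3 + 196*x^2/9) dx. Term by term:
    ∫_0^4/3 49*x^4/4 dx = 12544/1215;  ∫_0^4/3 -98*x^3/3 dx = -6272/243;  ∫_0^4/3 196*x^2/9 dx = 12544/729.
  Sum: 12544/1215 − 6272/243 + 12544/729 = 6272/3645.
  ∫_0^4/3 (u')² dx = ∫_0^4/3 (49*x^2 - 196*x/3 + 196/9) dx. Term by term:
    ∫_0^4/3 49*x^2 dx = 3136/81;  ∫_0^4/3 -196*x/3 dx = -1568/27;  ∫_0^4/3 196/9 dx = 784/27.
  Sum: 3136/81 − 1568/27 + 784/27 = 784/81.
∫_0^4/3 u² dx = 6272/3645, so ||u||_L² = 56*sqrt(10)/135.
∫_0^4/3 (u')² dx = 784/81, so ||u'||_L² = 28/9.
Ratio ||u||_L² / ||u'||_L² = 2*sqrt(10)/15.
Sharp Poincaré constant on H^1_0(0, 4/3) is C_P = L/π = 4/(3*π), achieved by sin(3*π/4·x).
A polynomial bump cannot attain the sharp Poincaré constant (only the first sine eigenfunction does), so the ratio is strictly less than C_P, consistent with ||u||_L² ≤ C_P ||u'||_L².


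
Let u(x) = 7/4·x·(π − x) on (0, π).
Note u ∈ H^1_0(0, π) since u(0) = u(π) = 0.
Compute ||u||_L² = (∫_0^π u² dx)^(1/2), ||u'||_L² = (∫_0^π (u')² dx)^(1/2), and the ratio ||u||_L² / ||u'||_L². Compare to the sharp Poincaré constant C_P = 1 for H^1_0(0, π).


||u||_L² / ||u'||_L² = sqrt(10)*π/10 < C_P = 1.

u(x) = 7/4·x·(π − x), so u'(x) = -7*x/2 + 7*π/4.
u(x) = 7/4·x·(π − x) vanishes at x = 0 and x = π, so u ∈ H^1_0(0, π). Differentiate via the product rule and integrate the resulting polynomials term by term.
  ∫_0^π u² dx = ∫_0^π (49*x^4/16 - 49*π*x^3/8 + 49*π^2*x^2/16) dx. Term by term:
    ∫_0^π 49*x^4/16 dx = 49*π^5/80;  ∫_0^π -49*π*x^3/8 dx = -49*π^5/32;  ∫_0^π 49*π^2*x^2/16 dx = 49*π^5/48.
  Sum: 49*π^5/80 − 49*π^5/32 + 49*π^5/48 = 49*π^5/480.
  ∫_0^π (u')² dx = ∫_0^π (49*x^2/4 - 49*π*x/4 + 49*π^2/16) dx. Term by term:
    ∫_0^π 49*x^2/4 dx = 49*π^3/12;  ∫_0^π -49*π*x/4 dx = -49*π^3/8;  ∫_0^π 49*π^2/16 dx = 49*π^3/16.
  Sum: 49*π^3/12 − 49*π^3/8 + 49*π^3/16 = 49*π^3/48.
∫_0^π u² dx = 49*π^5/480, so ||u||_L² = 7*sqrt(30)*π^(5/2)/120.
∫_0^π (u')² dx = 49*π^3/48, so ||u'||_L² = 7*sqrt(3)*π^(3/2)/12.
Ratio ||u||_L² / ||u'||_L² = sqrt(10)*π/10.
Sharp Poincaré constant on H^1_0(0, π) is C_P = L/π = 1, achieved by sin(x).
A polynomial bump cannot attain the sharp Poincaré constant (only the first sine eigenfunction does), so the ratio is strictly less than C_P, consistent with ||u||_L² ≤ C_P ||u'||_L².


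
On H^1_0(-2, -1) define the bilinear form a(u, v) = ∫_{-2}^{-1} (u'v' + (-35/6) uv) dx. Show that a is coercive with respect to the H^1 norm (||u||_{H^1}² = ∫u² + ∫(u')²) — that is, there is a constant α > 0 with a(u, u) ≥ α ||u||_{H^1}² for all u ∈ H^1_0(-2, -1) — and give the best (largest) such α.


α = (-35/6 + π^2)/(1 + π^2)

Coercivity of a(·,·) on H^1_0(-2, -1) means a(u, u) ≥ α ||u||_{H^1}² for every u ∈ H^1_0.
The interval has length L = 1, and Poincaré/coercivity depend only on L. Here a(u, u) = ∫(u')² + (-35/6)·∫u².
Here c = -35/6 < 0 with |c| < (π/L)² = π^2, so coercivity still holds. The condition a(u,u) ≥ α||u||_{H^1}² reads (1−α)∫(u')² ≥ (α−c)∫u². Any admissible α is ≤ 1 (rapidly oscillating u have ∫u²/∫(u')² → 0), and α = 1 would force 0 ≥ (1−c)∫u², impossible since c < 1; so 1−α > 0. By the sharp Poincaré inequality on H^1_0 of an interval of length L, ∫(u')² ≥ (π/L)²∫u² with equality for the first sine mode sin(π(x−x₀)/L) (x₀ the left endpoint), so the inequality holds for all u iff (1−α)(π/L)² ≥ α − c, i.e. α ≤ ((π/L)² + c)/((π/L)² + 1) = (1 + c(L/π)²)/(1 + (L/π)²). (Direct route, valid since c ≤ 0: Poincaré gives c∫u² ≥ c(L/π)²∫(u')², so a(u,u) ≥ (1 + c(L/π)²)∫(u')², while ||u||_{H^1}² ≤ (1 + (L/π)²)∫(u')²; dividing yields the same α.) With (π/L)² = π^2 and c = -35/6, the largest admissible constant is α = ((π/L)² + c)/((π/L)² + 1).
Simplifying, α = (-35/6 + π^2)/(1 + π^2).


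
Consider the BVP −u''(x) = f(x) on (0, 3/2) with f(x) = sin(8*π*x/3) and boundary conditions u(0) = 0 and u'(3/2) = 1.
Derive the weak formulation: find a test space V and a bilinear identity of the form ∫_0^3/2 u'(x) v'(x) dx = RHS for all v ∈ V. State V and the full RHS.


V = {v ∈ H^1(0, 3/2) : v(0) = 0} (test functions vanish at x = 0 where u is specified); weak form: ∫_0^3/2 u'v' dx = ∫_0^3/2 (sin(8*π*x/3)) v dx + v(3/2) for all v ∈ V.

Multiply both sides by a test function v and integrate from 0 to 3/2:
  ∫_0^3/2 −u''(x) v(x) dx = ∫_0^3/2 f(x) v(x) dx.
Integrate the LHS by parts once:
  ∫_0^3/2 −u'' v dx = −[u'(x) v(x)]_0^3/2 + ∫_0^3/2 u'(x) v'(x) dx.
Thus ∫_0^3/2 u'(x) v'(x) dx = ∫_0^3/2 f(x) v(x) dx + [u'(x) v(x)]_0^3/2.
Choose V so that boundary terms are either known or forced to vanish.
Mixed BC: u(0) = 0 (Dirichlet) and u'(3/2) = 1 (Neumann). Define V = {v ∈ H^1(0, 3/2) : v(0) = 0}. Then [u' v]_0^3/2 = u'(3/2)·v(3/2) − u'(0)·0 = v(3/2).
Weak formulation: find u (satisfying any essential BC) such that ∫_0^3/2 u'(x) v'(x) dx = ∫_0^3/2 f v dx + v(3/2) for all v ∈ V (Dirichlet at 0 absorbed into V; Neumann datum at x = 3/2 contributes the boundary term).
Substituting f(x) = sin(8*π*x/3), the right-hand side is ∫_0^3/2 (sin(8*π*x/3)) v dx + v(3/2).


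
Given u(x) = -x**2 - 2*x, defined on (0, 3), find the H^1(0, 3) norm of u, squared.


||u||_{H^1}^2 = 1248/5

The H^1 norm (squared) on an interval (0, L) is
  ||u||_{H^1}^2 = ∫_0^L u(x)^2 dx + ∫_0^L u'(x)^2 dx.
Compute u'(x) = -2*x - 2.
Then u(x)^2 = x**4 + 4*x**3 + 4*x**2 and u'(x)^2 = 4*x**2 + 8*x + 4.
Integrate each monomial from 0 to 3 using ∫_0^3 c·x^n dx = c·3^(n+1)/(n+1):
  ∫_0^3 u(x)^2 dx = ∫_0^3 (x^4 + 4*x^3 + 4*x^2) dx. Term by term:
    ∫_0^3 x^4 dx = 243/5;  ∫_0^3 4*x^3 dx = 81;  ∫_0^3 4*x^2 dx = 36.
  Sum: 243/5 + 81 + 36 = 828/5.
  ∫_0^3 u'(x)^2 dx = ∫_0^3 (4*x^2 + 8*x + 4) dx. Term by term:
    ∫_0^3 4*x^2 dx = 36;  ∫_0^3 8*x dx = 36;  ∫_0^3 4 dx = 12.
  Sum: 36 + 36 + 12 = 84.
Adding: ||u||_{H^1}^2 = 828/5 + 84 = 1248/5.


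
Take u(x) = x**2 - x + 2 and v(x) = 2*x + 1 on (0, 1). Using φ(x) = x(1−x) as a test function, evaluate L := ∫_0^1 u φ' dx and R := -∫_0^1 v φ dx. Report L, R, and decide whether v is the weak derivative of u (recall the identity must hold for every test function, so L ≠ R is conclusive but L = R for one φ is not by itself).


LHS = 0, RHS = -1/3. No, v is not the weak derivative of u.

u(x) = x**2 - x + 2, classical derivative u'(x) = 2*x - 1.
φ(x) = x(1−x), so φ'(x) = 1 - 2*x.
Note φ(0) = φ(1) = 0, so the boundary term u·φ vanishes.
LHS = ∫_0^1 u(x) φ'(x) dx = ∫_0^1 (-2*x^3 + 3*x^2 - 5*x + 2) dx. Term by term:
  ∫_0^1 -2*x^3 dx = -1/2;  ∫_0^1 3*x^2 dx = 1;  ∫_0^1 -5*x dx = -5/2;
  ∫_0^1 2 dx = 2.
Sum: -1/2 + 1 − 5/2 + 2 = 0.
So LHS = 0.
∫_0^1 v(x) φ(x) dx = ∫_0^1 (-2*x^3 + x^2 + x) dx. Term by term:
  ∫_0^1 -2*x^3 dx = -1/2;  ∫_0^1 x^2 dx = 1/3;  ∫_0^1 x dx = 1/2.
Sum: -1/2 + 1/3 + 1/2 = 1/3.
So RHS = -∫_0^1 v(x) φ(x) dx = -1/3.
LHS − RHS = 1/3 ≠ 0, so the identity fails.
(For a valid weak derivative the identity must hold for EVERY test function, in particular this one. The failure shows v is NOT the weak derivative of u.)
Correct weak derivative would be u'(x) = 2*x - 1.


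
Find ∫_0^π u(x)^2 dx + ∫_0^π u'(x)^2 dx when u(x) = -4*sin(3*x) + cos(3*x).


||u||_{H^1(0,π)}^2 = 85*π

u'(x) = -3*sin(3*x) - 12*cos(3*x).
Expand u² and (u')² and integrate term by term on (0, π), using: for integers n ≥ 1, ∫_0^π sin²(nx) dx = ∫_0^π cos²(nx) dx = π/2; for n ≠ n', ∫_0^π sin(nx)sin(n'x) dx = ∫_0^π cos(nx)cos(n'x) dx = 0; and by product-to-sum, ∫_0^π sin(nx)cos(n'x) dx = ½∫_0^π [sin((n+n')x) + sin((n−n')x)] dx, which is 0 when n+n' is even and 2n/(n²−n'²) when n+n' is odd (it need not vanish on (0, π)).
  u² squared terms: (-4)²·∫sin(3x)² dx = 16·π/2 = 8*π;  (1)²·∫cos(3x)² dx = 1·π/2 = π/2.
  u² cross terms: 2·(-4)·(1)·∫sin(3x)·cos(3x) dx = -8·(0) = 0.
  So ∫_0^π u² dx = 8*π + π/2 + 0 = 17*π/2.
  (u')² squared terms: (-12)²·∫cos(3x)² dx = 144·π/2 = 72*π;  (-3)²·∫sin(3x)² dx = 9·π/2 = 9*π/2.
  (u')² cross terms: 2·(-12)·(-3)·∫cos(3x)·sin(3x) dx = 72·(0) = 0.
  So ∫_0^π (u')² dx = 72*π + 9*π/2 + 0 = 153*π/2.
||u||_{H^1}^2 = (17*π/2) + (153*π/2) = 85*π.


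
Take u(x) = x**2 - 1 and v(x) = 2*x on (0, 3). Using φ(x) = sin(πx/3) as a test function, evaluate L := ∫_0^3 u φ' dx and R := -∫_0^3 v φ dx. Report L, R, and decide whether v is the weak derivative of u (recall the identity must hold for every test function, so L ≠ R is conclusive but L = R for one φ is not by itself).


LHS = -18/π, RHS = -18/π. Yes, v = u' weakly.

u(x) = x**2 - 1, classical derivative u'(x) = 2*x.
φ(x) = sin(πx/3), so φ'(x) = π*cos(π*x/3)/3.
Note φ(0) = φ(3) = 0, so the boundary term u·φ vanishes.
LHS = ∫_0^3 u(x) φ'(x) dx = ∫_0^3 (π*x^2*cos(π*x/3)/3 - π*cos(π*x/3)/3) dx. Term by term:
  ∫_0^3 -π*cos(π*x/3)/3 dx = 0;  ∫_0^3 π*x^2*cos(π*x/3)/3 dx = -18/π.
Sum: 0 − 18/π = -18/π.
So LHS = -18/π.
∫_0^3 v(x) φ(x) dx = ∫_0^3 (2*x*sin(π*x/3)) dx. Term by term:
  ∫_0^3 2*x*sin(π*x/3) dx = 18/π.
So RHS = -∫_0^3 v(x) φ(x) dx = -18/π.
LHS = RHS, so the identity holds for this test φ.
Moreover u is smooth here and v(x) = u'(x) = 2*x pointwise, so the identity holds for every test function. Hence v is the weak derivative of u.


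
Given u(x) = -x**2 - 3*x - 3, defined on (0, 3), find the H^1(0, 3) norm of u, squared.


||u||_{H^1}^2 = 5301/10

The H^1 norm (squared) on an interval (0, L) is
  ||u||_{H^1}^2 = ∫_0^L u(x)^2 dx + ∫_0^L u'(x)^2 dx.
Compute u'(x) = -2*x - 3.
Then u(x)^2 = x**4 + 6*x**3 + 15*x**2 + 18*x + 9 and u'(x)^2 = 4*x**2 + 12*x + 9.
Integrate each monomial from 0 to 3 using ∫_0^3 c·x^n dx = c·3^(n+1)/(n+1):
  ∫_0^3 u(x)^2 dx = ∫_0^3 (x^4 + 6*x^3 + 15*x^2 + 18*x + 9) dx. Term by term:
    ∫_0^3 x^4 dx = 243/5;  ∫_0^3 6*x^3 dx = 243/2;  ∫_0^3 15*x^2 dx = 135;
    ∫_0^3 18*x dx = 81;  ∫_0^3 9 dx = 27.
  Sum: 243/5 + 243/2 + 135 + 81 + 27 = 4131/10.
  ∫_0^3 u'(x)^2 dx = ∫_0^3 (4*x^2 + 12*x + 9) dx. Term by term:
    ∫_0^3 4*x^2 dx = 36;  ∫_0^3 12*x dx = 54;  ∫_0^3 9 dx = 27.
  Sum: 36 + 54 + 27 = 117.
Adding: ||u||_{H^1}^2 = 4131/10 + 117 = 5301/10.


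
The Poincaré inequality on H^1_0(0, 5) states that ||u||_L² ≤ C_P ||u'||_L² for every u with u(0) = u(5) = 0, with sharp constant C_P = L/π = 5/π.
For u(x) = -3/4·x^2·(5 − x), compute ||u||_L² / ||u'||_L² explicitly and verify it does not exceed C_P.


||u||_L² / ||u'||_L² = 5*sqrt(14)/14 < C_P = 5/π.

u(x) = -3/4·x^2·(5 − x), so u'(x) = 3*x*(3*x - 10)/4.
u(x) = -3/4·x^2·(5 − x) vanishes at x = 0 and x = 5, so u ∈ H^1_0(0, 5). Differentiate via the product rule and integrate the resulting polynomials term by term.
  ∫_0^5 u² dx = ∫_0^5 (9*x^6/16 - 45*x^5/8 + 225*x^4/16) dx. Term by term:
    ∫_0^5 9*x^6/16 dx = 703125/112;  ∫_0^5 -45*x^5/8 dx = -234375/16;  ∫_0^5 225*x^4/16 dx = 140625/16.
  Sum: 703125/112 − 234375/16 + 140625/16 = 46875/112.
  ∫_0^5 (u')² dx = ∫_0^5 (81*x^4/16 - 135*x^3/4 + 225*x^2/4) dx. Term by term:
    ∫_0^5 81*x^4/16 dx = 50625/16;  ∫_0^5 -135*x^3/4 dx = -84375/16;  ∫_0^5 225*x^2/4 dx = 9375/4.
  Sum: 50625/16 − 84375/16 + 9375/4 = 1875/8.
∫_0^5 u² dx = 46875/112, so ||u||_L² = 125*sqrt(21)/28.
∫_0^5 (u')² dx = 1875/8, so ||u'||_L² = 25*sqrt(6)/4.
Ratio ||u||_L² / ||u'||_L² = 5*sqrt(14)/14.
Sharp Poincaré constant on H^1_0(0, 5) is C_P = L/π = 5/π, achieved by sin(π/5·x).
A polynomial bump cannot attain the sharp Poincaré constant (only the first sine eigenfunction does), so the ratio is strictly less than C_P, consistent with ||u||_L² ≤ C_P ||u'||_L².


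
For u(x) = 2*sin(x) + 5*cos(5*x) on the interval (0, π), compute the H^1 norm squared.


||u||_{H^1(0,π)}^2 = 329*π

u'(x) = -25*sin(5*x) + 2*cos(x).
Expand u² and (u')² and integrate term by term on (0, π), using: for integers n ≥ 1, ∫_0^π sin²(nx) dx = ∫_0^π cos²(nx) dx = π/2; for n ≠ n', ∫_0^π sin(nx)sin(n'x) dx = ∫_0^π cos(nx)cos(n'x) dx = 0; and by product-to-sum, ∫_0^π sin(nx)cos(n'x) dx = ½∫_0^π [sin((n+n')x) + sin((n−n')x)] dx, which is 0 when n+n' is even and 2n/(n²−n'²) when n+n' is odd (it need not vanish on (0, π)).
  u² squared terms: (2)²·∫sin(x)² dx = 4·π/2 = 2*π;  (5)²·∫cos(5x)² dx = 25·π/2 = 25*π/2.
  u² cross terms: 2·(2)·(5)·∫sin(x)·cos(5x) dx = 20·(0) = 0.
  So ∫_0^π u² dx = 2*π + 25*π/2 + 0 = 29*π/2.
  (u')² squared terms: (-25)²·∫sin(5x)² dx = 625·π/2 = 625*π/2;  (2)²·∫cos(x)² dx = 4·π/2 = 2*π.
  (u')² cross terms: 2·(-25)·(2)·∫sin(5x)·cos(x) dx = -100·(0) = 0.
  So ∫_0^π (u')² dx = 625*π/2 + 2*π + 0 = 629*π/2.
||u||_{H^1}^2 = (29*π/2) + (629*π/2) = 329*π.


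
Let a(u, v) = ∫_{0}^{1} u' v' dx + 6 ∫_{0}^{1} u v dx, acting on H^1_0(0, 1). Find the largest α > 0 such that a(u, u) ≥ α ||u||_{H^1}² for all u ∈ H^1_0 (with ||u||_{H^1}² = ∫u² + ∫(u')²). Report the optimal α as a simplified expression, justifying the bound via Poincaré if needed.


α = 1

Coercivity of a(·,·) on H^1_0(0, 1) means a(u, u) ≥ α ||u||_{H^1}² for every u ∈ H^1_0.
The interval has length L = 1, and Poincaré/coercivity depend only on L. Here a(u, u) = ∫(u')² + (6)·∫u².
Here c = 6 ≥ 1, so a(u,u) = ∫(u')² + c∫u² ≥ ∫(u')² + ∫u² = ||u||_{H^1}², i.e. α = 1 works. No larger α is possible: a(u,u) ≥ α||u||_{H^1}² means (1−α)∫(u')² ≥ (α−c)∫u², and for the modes u_n = sin(nπ(x−x₀)/L) (x₀ the left endpoint) one has ∫u_n²/∫(u_n')² = (L/(nπ))² → 0, so a(u_n,u_n)/||u_n||_{H^1}² → 1. Hence the optimal constant is α = 1.
Therefore α = 1.


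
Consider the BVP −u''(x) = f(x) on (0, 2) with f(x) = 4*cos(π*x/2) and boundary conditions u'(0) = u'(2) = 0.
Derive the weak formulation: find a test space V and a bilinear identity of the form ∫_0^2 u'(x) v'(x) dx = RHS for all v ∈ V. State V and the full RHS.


V = H^1(0, 2) (no boundary constraint on v; u is determined up to an additive constant); weak form: ∫_0^2 u'v' dx = ∫_0^2 (4*cos(π*x/2)) v dx for all v ∈ V.

Multiply both sides by a test function v and integrate from 0 to 2:
  ∫_0^2 −u''(x) v(x) dx = ∫_0^2 f(x) v(x) dx.
Integrate the LHS by parts once:
  ∫_0^2 −u'' v dx = −[u'(x) v(x)]_0^2 + ∫_0^2 u'(x) v'(x) dx.
Thus ∫_0^2 u'(x) v'(x) dx = ∫_0^2 f(x) v(x) dx + [u'(x) v(x)]_0^2.
Choose V so that boundary terms are either known or forced to vanish.
u has homogeneous Neumann: u'(0) = u'(2) = 0. So [u' v]_0^2 = 0·v(2) − 0·v(0) = 0 for any v; take V = H^1(0, 2).
Weak formulation: find u (satisfying any essential BC) such that ∫_0^2 u'(x) v'(x) dx = ∫_0^2 f v dx for all v ∈ V (homogeneous Neumann, so boundary terms vanish).
Substituting f(x) = 4*cos(π*x/2), the right-hand side is ∫_0^2 (4*cos(π*x/2)) v dx.
Compatibility check (pure Neumann): taking v ≡ 1 ∈ V gives 0 = ∫_0^2 f dx + (0) − (0), i.e. ∫_0^2 f dx must equal u'(0) − u'(2) = 0. Indeed ∫_0^2 (4*cos(π*x/2)) dx = 0, so the data are compatible. The solution is then unique only up to an additive constant (fix it e.g. by requiring ∫_0^2 u dx = 0).


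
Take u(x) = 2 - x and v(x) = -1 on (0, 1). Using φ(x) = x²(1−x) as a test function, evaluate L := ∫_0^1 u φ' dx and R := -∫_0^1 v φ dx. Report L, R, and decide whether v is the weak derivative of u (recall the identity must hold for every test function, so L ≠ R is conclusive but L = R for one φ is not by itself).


LHS = 1/12, RHS = 1/12. Yes, v = u' weakly.

u(x) = 2 - x, classical derivative u'(x) = -1.
φ(x) = x²(1−x), so φ'(x) = x*(2 - 3*x).
Note φ(0) = φ(1) = 0, so the boundary term u·φ vanishes.
LHS = ∫_0^1 u(x) φ'(x) dx = ∫_0^1 (3*x^3 - 8*x^2 + 4*x) dx. Term by term:
  ∫_0^1 3*x^3 dx = 3/4;  ∫_0^1 -8*x^2 dx = -8/3;  ∫_0^1 4*x dx = 2.
Sum: 3/4 − 8/3 + 2 = 1/12.
So LHS = 1/12.
∫_0^1 v(x) φ(x) dx = ∫_0^1 (x^3 - x^2) dx. Term by term:
  ∫_0^1 x^3 dx = 1/4;  ∫_0^1 -x^2 dx = -1/3.
Sum: 1/4 − 1/3 = -1/12.
So RHS = -∫_0^1 v(x) φ(x) dx = 1/12.
LHS = RHS, so the identity holds for this test φ.
Moreover u is smooth here and v(x) = u'(x) = -1 pointwise, so the identity holds for every test function. Hence v is the weak derivative of u.


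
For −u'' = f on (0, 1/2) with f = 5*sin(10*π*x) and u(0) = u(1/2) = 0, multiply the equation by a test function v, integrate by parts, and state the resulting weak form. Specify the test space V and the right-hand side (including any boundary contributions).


V = H^1_0(0, 1/2) (so v(0) = v(1/2) = 0); weak form: ∫_0^1/2 u'v' dx = ∫_0^1/2 (5*sin(10*π*x)) v dx for all v ∈ V.

Multiply both sides by a test function v and integrate from 0 to 1/2:
  ∫_0^1/2 −u''(x) v(x) dx = ∫_0^1/2 f(x) v(x) dx.
Integrate the LHS by parts once:
  ∫_0^1/2 −u'' v dx = −[u'(x) v(x)]_0^1/2 + ∫_0^1/2 u'(x) v'(x) dx.
Thus ∫_0^1/2 u'(x) v'(x) dx = ∫_0^1/2 f(x) v(x) dx + [u'(x) v(x)]_0^1/2.
Choose V so that boundary terms are either known or forced to vanish.
u is Dirichlet: u(0) = u(1/2) = 0. Let V = H^1_0(0, 1/2); then v(0) = v(1/2) = 0, and [u' v]_0^1/2 = 0.
Weak formulation: find u (satisfying any essential BC) such that ∫_0^1/2 u'(x) v'(x) dx = ∫_0^1/2 f v dx for all v ∈ V.
Substituting f(x) = 5*sin(10*π*x), the right-hand side is ∫_0^1/2 (5*sin(10*π*x)) v dx.


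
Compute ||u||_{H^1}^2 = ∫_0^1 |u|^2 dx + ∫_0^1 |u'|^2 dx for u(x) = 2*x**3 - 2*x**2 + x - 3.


||u||_{H^1}^2 = 914/105

The H^1 norm (squared) on an interval (0, L) is
  ||u||_{H^1}^2 = ∫_0^L u(x)^2 dx + ∫_0^L u'(x)^2 dx.
Compute u'(x) = 6*x**2 - 4*x + 1.
Then u(x)^2 = 4*x**6 - 8*x**5 + 8*x**4 - 16*x**3 + 13*x**2 - 6*x + 9 and u'(x)^2 = 36*x**4 - 48*x**3 + 28*x**2 - 8*x + 1.
Integrate each monomial from 0 to 1 using ∫_0^1 c·x^n dx = c·1^(n+1)/(n+1):
  ∫_0^1 u(x)^2 dx = ∫_0^1 (4*x^6 - 8*x^5 + 8*x^4 - 16*x^3 + 13*x^2 - 6*x + 9) dx. Term by term:
    ∫_0^1 4*x^6 dx = 4/7;  ∫_0^1 -8*x^5 dx = -4/3;  ∫_0^1 8*x^4 dx = 8/5;
    ∫_0^1 -16*x^3 dx = -4;  ∫_0^1 13*x^2 dx = 13/3;  ∫_0^1 -6*x dx = -3;
    ∫_0^1 9 dx = 9.
  Sum: 4/7 − 4/3 + 8/5 − 4 + 13/3 − 3 + 9 = 251/35.
  ∫_0^1 u'(x)^2 dx = ∫_0^1 (36*x^4 - 48*x^3 + 28*x^2 - 8*x + 1) dx. Term by term:
    ∫_0^1 36*x^4 dx = 36/5;  ∫_0^1 -48*x^3 dx = -12;  ∫_0^1 28*x^2 dx = 28/3;
    ∫_0^1 -8*x dx = -4;  ∫_0^1 1 dx = 1.
  Sum: 36/5 − 12 + 28/3 − 4 + 1 = 23/15.
Adding: ||u||_{H^1}^2 = 251/35 + 23/15 = 914/105.


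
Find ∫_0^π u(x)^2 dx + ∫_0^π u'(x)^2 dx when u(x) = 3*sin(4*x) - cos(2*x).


||u||_{H^1(0,π)}^2 = 79*π

u'(x) = 2*sin(2*x) + 12*cos(4*x).
Expand u² and (u')² and integrate term by term on (0, π), using: for integers n ≥ 1, ∫_0^π sin²(nx) dx = ∫_0^π cos²(nx) dx = π/2; for n ≠ n', ∫_0^π sin(nx)sin(n'x) dx = ∫_0^π cos(nx)cos(n'x) dx = 0; and by product-to-sum, ∫_0^π sin(nx)cos(n'x) dx = ½∫_0^π [sin((n+n')x) + sin((n−n')x)] dx, which is 0 when n+n' is even and 2n/(n²−n'²) when n+n' is odd (it need not vanish on (0, π)).
  u² squared terms: (-1)²·∫cos(2x)² dx = 1·π/2 = π/2;  (3)²·∫sin(4x)² dx = 9·π/2 = 9*π/2.
  u² cross terms: 2·(-1)·(3)·∫cos(2x)·sin(4x) dx = -6·(0) = 0.
  So ∫_0^π u² dx = π/2 + 9*π/2 + 0 = 5*π.
  (u')² squared terms: (2)²·∫sin(2x)² dx = 4·π/2 = 2*π;  (12)²·∫cos(4x)² dx = 144·π/2 = 72*π.
  (u')² cross terms: 2·(2)·(12)·∫sin(2x)·cos(4x) dx = 48·(0) = 0.
  So ∫_0^π (u')² dx = 2*π + 72*π + 0 = 74*π.
||u||_{H^1}^2 = (5*π) + (74*π) = 79*π.


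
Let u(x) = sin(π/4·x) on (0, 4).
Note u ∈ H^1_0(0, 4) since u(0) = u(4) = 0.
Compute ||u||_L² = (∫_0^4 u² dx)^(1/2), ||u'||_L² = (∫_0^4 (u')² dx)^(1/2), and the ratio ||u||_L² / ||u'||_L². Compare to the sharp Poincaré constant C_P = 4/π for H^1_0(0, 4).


||u||_L² / ||u'||_L² = 4/π = C_P.

u(x) = sin(π/4·x), so u'(x) = π*cos(π*x/4)/4.
Writing u(x) = A·sin(kπx/L) with A = 1 and k = 1, use ∫_0^L sin²(kπx/L) dx = L/2 and ∫_0^L cos²(kπx/L) dx = L/2.
u² = 1·sin²(π/4·x) and (u')² = π^2/16·cos²(π/4·x), and each of sin², cos² integrates to L/2 = 2 over (0, 4).
∫_0^4 u² dx = 2, so ||u||_L² = sqrt(2).
∫_0^4 (u')² dx = π^2/8, so ||u'||_L² = sqrt(2)*π/4.
Ratio ||u||_L² / ||u'||_L² = 4/π.
Sharp Poincaré constant on H^1_0(0, 4) is C_P = L/π = 4/π, achieved by sin(π/4·x).
This is the k = 1 eigenfunction (up to amplitude), so the ratio equals the sharp Poincaré constant exactly.


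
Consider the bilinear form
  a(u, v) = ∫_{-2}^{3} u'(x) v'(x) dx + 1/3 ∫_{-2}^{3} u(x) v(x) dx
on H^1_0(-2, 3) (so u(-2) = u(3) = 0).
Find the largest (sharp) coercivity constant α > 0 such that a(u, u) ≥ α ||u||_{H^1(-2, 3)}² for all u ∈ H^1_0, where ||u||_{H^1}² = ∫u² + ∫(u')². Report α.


α = (25/3 + π^2)/(π^2 + 25)

Coercivity of a(·,·) on H^1_0(-2, 3) means a(u, u) ≥ α ||u||_{H^1}² for every u ∈ H^1_0.
The interval has length L = 5, and Poincaré/coercivity depend only on L. Here a(u, u) = ∫(u')² + (1/3)·∫u².
Here 0 < c = 1/3 < 1. The condition a(u,u) ≥ α||u||_{H^1}² reads (1−α)∫(u')² ≥ (α−c)∫u². Any admissible α is ≤ 1 (rapidly oscillating u have ∫u²/∫(u')² → 0), and α = 1 would force 0 ≥ (1−c)∫u², impossible since c < 1; so 1−α > 0. By the sharp Poincaré inequality on H^1_0 of an interval of length L, ∫(u')² ≥ (π/L)²∫u² with equality for the first sine mode sin(π(x−x₀)/L) (x₀ the left endpoint), so the inequality holds for all u iff (1−α)(π/L)² ≥ α − c, i.e. α ≤ ((π/L)² + c)/((π/L)² + 1) = (1 + c(L/π)²)/(1 + (L/π)²). With (π/L)² = π^2/25 and c = 1/3, the largest admissible constant is α = ((π/L)² + c)/((π/L)² + 1).
Simplifying, α = (25/3 + π^2)/(π^2 + 25).


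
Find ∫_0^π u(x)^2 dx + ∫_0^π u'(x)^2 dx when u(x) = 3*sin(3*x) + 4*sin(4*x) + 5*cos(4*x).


||u||_{H^1(0,π)}^2 = -3060/7 + 787*π/2

u'(x) = -20*sin(4*x) + 9*cos(3*x) + 16*cos(4*x).
Expand u² and (u')² and integrate term by term on (0, π), using: for integers n ≥ 1, ∫_0^π sin²(nx) dx = ∫_0^π cos²(nx) dx = π/2; for n ≠ n', ∫_0^π sin(nx)sin(n'x) dx = ∫_0^π cos(nx)cos(n'x) dx = 0; and by product-to-sum, ∫_0^π sin(nx)cos(n'x) dx = ½∫_0^π [sin((n+n')x) + sin((n−n')x)] dx, which is 0 when n+n' is even and 2n/(n²−n'²) when n+n' is odd (it need not vanish on (0, π)).
  u² squared terms: (3)²·∫sin(3x)² dx = 9·π/2 = 9*π/2;  (4)²·∫sin(4x)² dx = 16·π/2 = 8*π;  (5)²·∫cos(4x)² dx = 25·π/2 = 25*π/2.
  u² cross terms: 2·(3)·(4)·∫sin(3x)·sin(4x) dx = 24·(0) = 0;  2·(3)·(5)·∫sin(3x)·cos(4x) dx = 30·(-6/7) = -180/7;  2·(4)·(5)·∫sin(4x)·cos(4x) dx = 40·(0) = 0.
  So ∫_0^π u² dx = 9*π/2 + 8*π + 25*π/2 + 0 − 180/7 + 0 = -180/7 + 25*π.
  (u')² squared terms: (-20)²·∫sin(4x)² dx = 400·π/2 = 200*π;  (9)²·∫cos(3x)² dx = 81·π/2 = 81*π/2;  (16)²·∫cos(4x)² dx = 256·π/2 = 128*π.
  (u')² cross terms: 2·(-20)·(9)·∫sin(4x)·cos(3x) dx = -360·(8/7) = -2880/7;  2·(-20)·(16)·∫sin(4x)·cos(4x) dx = -640·(0) = 0;  2·(9)·(16)·∫cos(3x)·cos(4x) dx = 288·(0) = 0.
  So ∫_0^π (u')² dx = 200*π + 81*π/2 + 128*π − 2880/7 + 0 + 0 = -2880/7 + 737*π/2.
||u||_{H^1}^2 = (-180/7 + 25*π) + (-2880/7 + 737*π/2) = -3060/7 + 787*π/2.
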